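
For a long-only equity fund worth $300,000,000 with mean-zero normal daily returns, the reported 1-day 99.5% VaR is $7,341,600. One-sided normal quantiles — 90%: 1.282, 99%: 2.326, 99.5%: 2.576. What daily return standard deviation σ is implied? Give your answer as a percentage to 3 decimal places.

VaR as a fraction: $7,341,600 / $300,000,000 = 2.447%.
σ = VaR / z = 2.447% / 2.576 = 0.950%.

0.950%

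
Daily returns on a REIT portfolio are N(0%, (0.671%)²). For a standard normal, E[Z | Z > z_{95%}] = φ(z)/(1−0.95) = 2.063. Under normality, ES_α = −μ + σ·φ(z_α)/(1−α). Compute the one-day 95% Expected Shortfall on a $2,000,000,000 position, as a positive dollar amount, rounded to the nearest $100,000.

ES = 0.671% × 2.063 = 1.384%.
On $2,000,000,000: 0.01384 × $2,000,000,000 = $27,680,000.

$27,700,000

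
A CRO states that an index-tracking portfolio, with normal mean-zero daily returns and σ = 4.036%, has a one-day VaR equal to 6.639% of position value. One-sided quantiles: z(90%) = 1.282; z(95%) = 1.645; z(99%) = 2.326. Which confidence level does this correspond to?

Implied z = VaR/σ = 6.639 / 4.036 = 1.645.
This matches z(95%) = 1.645.

95%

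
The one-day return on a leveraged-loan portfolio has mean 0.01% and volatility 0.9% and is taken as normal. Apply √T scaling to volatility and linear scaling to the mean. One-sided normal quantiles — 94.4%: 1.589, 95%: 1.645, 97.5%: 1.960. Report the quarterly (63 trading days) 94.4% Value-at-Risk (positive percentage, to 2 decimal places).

10.72%

σ_{63d} = 0.9% × √63 = 7.144%; μ_{63d} = 63 × 0.01% = 0.630%.
VaR = −(0.630%) + 1.589 × 7.144% = 10.722%.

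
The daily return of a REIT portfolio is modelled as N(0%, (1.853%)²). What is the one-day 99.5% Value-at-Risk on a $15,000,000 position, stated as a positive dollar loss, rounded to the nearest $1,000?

At 99.5% one-sided, z = 2.576.
VaR = z·σ = 2.576 × 1.853% = 4.773%.
On $15,000,000: 0.04773 × $15,000,000 = $715,950.

$716,000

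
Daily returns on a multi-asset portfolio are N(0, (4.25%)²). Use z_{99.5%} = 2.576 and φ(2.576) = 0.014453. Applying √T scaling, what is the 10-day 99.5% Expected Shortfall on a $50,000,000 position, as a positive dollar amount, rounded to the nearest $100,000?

$19,400,000

σ_{10d} = 4.25% × √10 = 13.440%.
ES multiplier = φ(z)/(1−α) = 0.014453/0.005 = 2.891.
ES = 13.440% × 2.891 = 38.855%; on $50,000,000: $19,427,500.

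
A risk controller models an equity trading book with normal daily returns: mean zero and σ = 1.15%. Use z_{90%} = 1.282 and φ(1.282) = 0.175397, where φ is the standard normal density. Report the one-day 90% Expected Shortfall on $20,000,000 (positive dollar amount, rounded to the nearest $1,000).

$403,000

Tail multiplier: φ(z)/(1−α) = 0.175397 / 0.1 = 1.754.
ES = 1.15% × 1.754 = 2.017%.
On $20,000,000: 0.02017 × $20,000,000 = $403,400.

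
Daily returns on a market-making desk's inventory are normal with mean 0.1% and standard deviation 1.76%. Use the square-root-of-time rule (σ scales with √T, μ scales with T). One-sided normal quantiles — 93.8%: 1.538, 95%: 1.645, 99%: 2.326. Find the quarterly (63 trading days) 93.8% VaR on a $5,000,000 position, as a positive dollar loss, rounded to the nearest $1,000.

σ_{63d} = 1.76% × √63 = 13.970%; μ_{63d} = 63 × 0.1% = 6.300%.
VaR = −(6.300%) + 1.538 × 13.970% = 15.186%.
On $5,000,000: 0.15186 × $5,000,000 = $759,300.

$759,000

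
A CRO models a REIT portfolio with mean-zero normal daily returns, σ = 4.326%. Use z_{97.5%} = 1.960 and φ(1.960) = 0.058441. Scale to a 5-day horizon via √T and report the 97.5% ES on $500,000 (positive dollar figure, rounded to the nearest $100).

$113,100

σ_{5d} = 4.326% × √5 = 9.673%.
ES multiplier = φ(z)/(1−α) = 0.058441/0.025 = 2.338.
ES = 9.673% × 2.338 = 22.615%; on $500,000: $113,075.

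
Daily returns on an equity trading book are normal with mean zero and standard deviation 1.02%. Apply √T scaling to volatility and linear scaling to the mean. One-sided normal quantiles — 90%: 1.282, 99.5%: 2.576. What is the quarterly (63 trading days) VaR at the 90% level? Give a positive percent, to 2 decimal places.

σ_{63d} = 1.02% × √63 = 8.096%.
VaR = 1.282 × 8.096% = 10.379%.

10.38%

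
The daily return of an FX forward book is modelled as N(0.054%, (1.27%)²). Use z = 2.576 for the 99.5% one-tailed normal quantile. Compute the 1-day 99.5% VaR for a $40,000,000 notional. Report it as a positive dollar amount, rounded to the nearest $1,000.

VaR = −μ + z·σ = −(0.054%) + 2.576 × 1.27% = 3.218%.
On $40,000,000: 0.03218 × $40,000,000 = $1,287,200.

$1,287,000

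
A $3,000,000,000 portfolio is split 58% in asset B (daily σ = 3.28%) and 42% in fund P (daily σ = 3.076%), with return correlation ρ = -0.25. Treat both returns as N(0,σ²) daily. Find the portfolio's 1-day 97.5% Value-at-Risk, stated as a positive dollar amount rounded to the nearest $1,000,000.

$118,000,000

σ_p² = 0.58²·3.28² + 0.42²·3.076² + 2·-0.25·0.58·0.42·3.28·3.076 = 4.0593 (%²).
σ_p = √4.0593 = 2.015%.
At 97.5%, z = 1.960.
VaR = 1.960 × 2.015% = 3.949%; on $3,000,000,000 that is $118,470,000.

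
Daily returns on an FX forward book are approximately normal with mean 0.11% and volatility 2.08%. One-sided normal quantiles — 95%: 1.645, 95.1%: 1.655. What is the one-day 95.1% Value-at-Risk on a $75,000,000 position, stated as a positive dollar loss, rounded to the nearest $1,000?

VaR = −μ + z·σ = −(0.11%) + 1.655 × 2.08% = 3.332%.
On $75,000,000: 0.03332 × $75,000,000 = $2,499,000.

$2,499,000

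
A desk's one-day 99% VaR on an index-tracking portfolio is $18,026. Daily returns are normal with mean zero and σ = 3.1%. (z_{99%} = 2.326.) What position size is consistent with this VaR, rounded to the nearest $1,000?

$250,000

VaR as a fraction of value: z·σ = 2.326 × 3.1% = 7.2106%.
Position = $18,026 / 0.072106 = $249,993.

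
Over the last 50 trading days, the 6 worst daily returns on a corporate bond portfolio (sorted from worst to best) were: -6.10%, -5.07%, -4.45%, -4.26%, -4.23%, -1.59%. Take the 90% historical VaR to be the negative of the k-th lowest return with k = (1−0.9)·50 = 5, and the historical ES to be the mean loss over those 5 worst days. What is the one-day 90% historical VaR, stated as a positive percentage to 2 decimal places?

k = 5; the 5th lowest return is -4.23%, so VaR = 4.23%.

4.23%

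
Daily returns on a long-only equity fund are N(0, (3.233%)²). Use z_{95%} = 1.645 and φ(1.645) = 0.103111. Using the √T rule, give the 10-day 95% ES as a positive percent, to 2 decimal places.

21.08%

σ_{10d} = 3.233% × √10 = 10.224%.
ES multiplier = φ(z)/(1−α) = 0.103111/0.05 = 2.062.
ES = 10.224% × 2.062 = 21.082%.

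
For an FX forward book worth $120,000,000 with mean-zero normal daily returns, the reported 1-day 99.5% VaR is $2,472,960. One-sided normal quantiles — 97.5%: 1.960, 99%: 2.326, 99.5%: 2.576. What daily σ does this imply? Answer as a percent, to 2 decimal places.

VaR as a fraction: $2,472,960 / $120,000,000 = 2.061%.
σ = VaR / z = 2.061% / 2.576 = 0.800%.

0.80%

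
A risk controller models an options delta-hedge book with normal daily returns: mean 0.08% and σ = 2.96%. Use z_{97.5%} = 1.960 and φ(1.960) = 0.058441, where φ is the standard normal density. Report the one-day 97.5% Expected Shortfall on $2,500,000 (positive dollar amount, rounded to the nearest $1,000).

$171,000

Tail multiplier: φ(z)/(1−α) = 0.058441 / 0.025 = 2.338.
ES = −(0.08%) + 2.96% × 2.338 = 6.840%.
On $2,500,000: 0.06840 × $2,500,000 = $171,000.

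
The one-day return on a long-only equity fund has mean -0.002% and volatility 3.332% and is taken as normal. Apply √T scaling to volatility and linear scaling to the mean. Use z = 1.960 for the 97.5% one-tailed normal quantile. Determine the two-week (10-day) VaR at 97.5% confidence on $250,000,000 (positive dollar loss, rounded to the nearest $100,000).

σ_{10d} = 3.332% × √10 = 10.537%; μ_{10d} = 10 × -0.002% = -0.020%.
VaR = −(-0.020%) + 1.960 × 10.537% = 20.673%.
On $250,000,000: 0.20673 × $250,000,000 = $51,682,500.

$51,700,000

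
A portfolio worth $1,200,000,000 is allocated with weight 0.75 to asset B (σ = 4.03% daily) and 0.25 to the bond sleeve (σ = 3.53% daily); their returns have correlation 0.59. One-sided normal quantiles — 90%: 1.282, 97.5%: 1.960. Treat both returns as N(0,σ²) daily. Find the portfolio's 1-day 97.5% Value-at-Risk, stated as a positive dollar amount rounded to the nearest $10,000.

$85,000,000

σ_p² = 0.75²·4.03² + 0.25²·3.53² + 2·0.59·0.75·0.25·4.03·3.53 = 13.0618 (%²).
σ_p = √13.0618 = 3.614%.
VaR = 1.960 × 3.614% = 7.083%; on $1,200,000,000 that is $84,996,000.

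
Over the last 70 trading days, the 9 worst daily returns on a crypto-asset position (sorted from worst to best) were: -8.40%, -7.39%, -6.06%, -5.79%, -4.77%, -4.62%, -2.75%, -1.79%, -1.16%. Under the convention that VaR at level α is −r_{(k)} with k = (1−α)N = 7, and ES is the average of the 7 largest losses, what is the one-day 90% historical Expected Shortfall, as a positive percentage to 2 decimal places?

5.68%

The 7 worst returns sum to -39.78%.
ES = −(-39.78%) / 7 = 5.6828…% ≈ 5.68%.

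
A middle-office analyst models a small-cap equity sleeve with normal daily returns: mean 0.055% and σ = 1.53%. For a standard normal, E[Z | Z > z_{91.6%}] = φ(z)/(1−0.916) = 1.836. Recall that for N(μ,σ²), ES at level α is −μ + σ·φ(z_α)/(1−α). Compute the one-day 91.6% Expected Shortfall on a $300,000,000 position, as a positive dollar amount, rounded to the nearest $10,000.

ES = −(0.055%) + 1.53% × 1.836 = 2.754%.
On $300,000,000: 0.02754 × $300,000,000 = $8,262,000.

$8,260,000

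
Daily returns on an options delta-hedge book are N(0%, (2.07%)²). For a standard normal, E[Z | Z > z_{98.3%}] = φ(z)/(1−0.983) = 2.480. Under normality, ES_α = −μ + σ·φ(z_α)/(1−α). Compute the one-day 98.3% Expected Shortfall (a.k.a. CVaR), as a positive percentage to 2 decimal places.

ES = 2.07% × 2.480 = 5.134%.

5.13%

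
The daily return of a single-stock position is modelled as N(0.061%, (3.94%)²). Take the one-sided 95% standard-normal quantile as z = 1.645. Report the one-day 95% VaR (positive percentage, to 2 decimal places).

6.42%

VaR = −μ + z·σ = −(0.061%) + 1.645 × 3.94% = 6.420%.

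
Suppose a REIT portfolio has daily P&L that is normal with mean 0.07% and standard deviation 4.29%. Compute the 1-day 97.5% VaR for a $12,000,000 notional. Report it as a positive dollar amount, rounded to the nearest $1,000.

$1,001,000

At 97.5% one-sided, z = 1.960.
VaR = −μ + z·σ = −(0.07%) + 1.960 × 4.29% = 8.338%.
On $12,000,000: 0.08338 × $12,000,000 = $1,000,560.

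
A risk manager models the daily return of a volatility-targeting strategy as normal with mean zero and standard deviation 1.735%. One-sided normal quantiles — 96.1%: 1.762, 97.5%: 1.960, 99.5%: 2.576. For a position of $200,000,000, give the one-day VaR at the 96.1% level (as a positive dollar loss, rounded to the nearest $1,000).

$6,114,000

VaR = z·σ = 1.762 × 1.735% = 3.057%.
On $200,000,000: 0.03057 × $200,000,000 = $6,114,000.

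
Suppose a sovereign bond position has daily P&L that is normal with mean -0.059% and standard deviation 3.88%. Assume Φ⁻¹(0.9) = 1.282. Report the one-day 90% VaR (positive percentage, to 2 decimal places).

VaR = −μ + z·σ = −(-0.059%) + 1.282 × 3.88% = 5.033%.

5.03%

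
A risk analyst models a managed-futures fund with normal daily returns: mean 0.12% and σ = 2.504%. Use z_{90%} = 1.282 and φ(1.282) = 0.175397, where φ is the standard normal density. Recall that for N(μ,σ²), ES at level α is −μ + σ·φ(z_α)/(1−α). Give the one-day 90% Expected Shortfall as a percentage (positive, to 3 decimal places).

Tail multiplier: φ(z)/(1−α) = 0.175397 / 0.1 = 1.754.
ES = −(0.12%) + 2.504% × 1.754 = 4.272%.

4.272%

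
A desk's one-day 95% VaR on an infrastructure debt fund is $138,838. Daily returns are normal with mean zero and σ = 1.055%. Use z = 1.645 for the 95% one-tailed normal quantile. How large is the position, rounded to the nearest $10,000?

VaR as a fraction of value: z·σ = 1.645 × 1.055% = 1.73548%.
Position = $138,838 / 0.0173547 = $8,000,000.

$8,000,000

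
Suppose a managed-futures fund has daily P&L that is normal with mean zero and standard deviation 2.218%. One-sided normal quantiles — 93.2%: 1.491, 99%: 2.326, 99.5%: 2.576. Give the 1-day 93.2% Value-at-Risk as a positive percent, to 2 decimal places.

3.31%

VaR = z·σ = 1.491 × 2.218% = 3.307%.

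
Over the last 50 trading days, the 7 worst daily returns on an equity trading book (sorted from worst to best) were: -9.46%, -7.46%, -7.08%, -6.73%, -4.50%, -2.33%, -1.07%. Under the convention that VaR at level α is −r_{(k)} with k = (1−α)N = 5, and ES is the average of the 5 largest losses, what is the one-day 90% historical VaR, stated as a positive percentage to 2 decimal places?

4.50%

k = 5; the 5th lowest return is -4.50%, so VaR = 4.50%.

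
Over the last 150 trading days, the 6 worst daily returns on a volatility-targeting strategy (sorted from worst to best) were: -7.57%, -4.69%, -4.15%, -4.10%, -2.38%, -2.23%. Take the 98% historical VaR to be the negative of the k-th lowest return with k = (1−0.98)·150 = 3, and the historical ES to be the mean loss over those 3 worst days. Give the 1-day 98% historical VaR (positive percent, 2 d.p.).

k = 3; the 3rd lowest return is -4.15%, so VaR = 4.15%.

4.15%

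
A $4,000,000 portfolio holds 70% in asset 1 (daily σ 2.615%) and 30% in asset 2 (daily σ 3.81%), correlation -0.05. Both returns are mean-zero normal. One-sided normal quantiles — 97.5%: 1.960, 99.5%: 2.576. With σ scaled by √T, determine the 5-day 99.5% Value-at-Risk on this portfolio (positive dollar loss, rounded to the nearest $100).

σ_p = √(0.7²·2.615² + 0.3²·3.81² + 2·-0.05·0.7·0.3·2.615·3.81) = 2.109%.
σ_{5d} = 2.109% × √5 = 4.716%.
VaR = 2.576 × 4.716% = 12.148%; on $4,000,000 that is $485,920.

$485,900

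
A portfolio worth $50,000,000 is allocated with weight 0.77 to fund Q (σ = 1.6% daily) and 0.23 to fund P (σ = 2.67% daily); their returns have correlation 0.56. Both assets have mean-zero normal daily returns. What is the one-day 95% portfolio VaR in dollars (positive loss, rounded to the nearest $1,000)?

σ_p² = 0.77²·1.6² + 0.23²·2.67² + 2·0.56·0.77·0.23·1.6·2.67 = 2.7423 (%²).
σ_p = √2.7423 = 1.656%.
At 95%, z = 1.645.
VaR = 1.645 × 1.656% = 2.724%; on $50,000,000 that is $1,362,000.

$1,362,000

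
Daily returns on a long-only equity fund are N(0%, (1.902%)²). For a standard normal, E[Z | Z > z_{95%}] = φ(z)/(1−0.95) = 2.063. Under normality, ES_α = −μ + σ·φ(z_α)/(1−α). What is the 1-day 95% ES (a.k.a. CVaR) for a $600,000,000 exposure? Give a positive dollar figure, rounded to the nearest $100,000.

$23,500,000

ES = 1.902% × 2.063 = 3.924%.
On $600,000,000: 0.03924 × $600,000,000 = $23,544,000.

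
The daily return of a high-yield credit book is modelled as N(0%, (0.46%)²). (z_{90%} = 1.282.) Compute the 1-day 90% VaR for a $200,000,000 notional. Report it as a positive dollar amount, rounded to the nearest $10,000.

VaR = z·σ = 1.282 × 0.46% = 0.590%.
On $200,000,000: 0.00590 × $200,000,000 = $1,180,000.

$1,180,000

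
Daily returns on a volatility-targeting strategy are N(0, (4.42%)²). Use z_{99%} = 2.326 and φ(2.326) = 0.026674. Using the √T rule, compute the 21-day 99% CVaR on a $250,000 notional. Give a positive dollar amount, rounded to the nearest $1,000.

$135,000

σ_{21d} = 4.42% × √21 = 20.255%.
ES multiplier = φ(z)/(1−α) = 0.026674/0.01 = 2.667.
ES = 20.255% × 2.667 = 54.020%; on $250,000: $135,050.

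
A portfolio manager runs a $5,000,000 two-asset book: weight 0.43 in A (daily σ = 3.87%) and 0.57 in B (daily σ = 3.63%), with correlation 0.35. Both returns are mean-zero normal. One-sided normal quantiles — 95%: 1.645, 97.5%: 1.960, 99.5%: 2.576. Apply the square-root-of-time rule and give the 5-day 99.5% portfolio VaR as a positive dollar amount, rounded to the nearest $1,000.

$886,000

σ_p = √(0.43²·3.87² + 0.57²·3.63² + 2·0.35·0.43·0.57·3.87·3.63) = 3.076%.
σ_{5d} = 3.076% × √5 = 6.878%.
VaR = 2.576 × 6.878% = 17.718%; on $5,000,000 that is $885,900.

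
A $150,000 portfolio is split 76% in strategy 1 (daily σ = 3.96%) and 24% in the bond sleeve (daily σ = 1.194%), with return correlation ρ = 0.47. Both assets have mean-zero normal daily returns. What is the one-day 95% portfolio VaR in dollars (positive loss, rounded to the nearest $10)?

$7,780

σ_p² = 0.76²·3.96² + 0.24²·1.194² + 2·0.47·0.76·0.24·3.96·1.194 = 9.9505 (%²).
σ_p = √9.9505 = 3.154%.
At 95%, z = 1.645.
VaR = 1.645 × 3.154% = 5.188%; on $150,000 that is $7,782.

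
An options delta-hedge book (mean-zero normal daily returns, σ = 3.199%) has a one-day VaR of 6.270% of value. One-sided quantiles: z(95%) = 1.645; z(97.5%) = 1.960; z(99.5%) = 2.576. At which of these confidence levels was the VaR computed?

Implied z = VaR/σ = 6.270 / 3.199 = 1.960.
This matches z(97.5%) = 1.960.

97.5%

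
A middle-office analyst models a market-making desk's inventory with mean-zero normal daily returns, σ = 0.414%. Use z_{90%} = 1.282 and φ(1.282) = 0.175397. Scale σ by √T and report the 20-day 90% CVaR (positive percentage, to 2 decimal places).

σ_{20d} = 0.414% × √20 = 1.851%.
ES multiplier = φ(z)/(1−α) = 0.175397/0.1 = 1.754.
ES = 1.851% × 1.754 = 3.247%.

3.25%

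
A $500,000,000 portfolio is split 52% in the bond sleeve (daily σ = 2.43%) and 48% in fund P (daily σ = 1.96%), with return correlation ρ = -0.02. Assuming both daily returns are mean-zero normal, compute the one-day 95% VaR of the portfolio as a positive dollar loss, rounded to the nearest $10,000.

$12,830,000

σ_p² = 0.52²·2.43² + 0.48²·1.96² + 2·-0.02·0.52·0.48·2.43·1.96 = 2.4342 (%²).
σ_p = √2.4342 = 1.560%.
At 95%, z = 1.645.
VaR = 1.645 × 1.560% = 2.566%; on $500,000,000 that is $12,830,000.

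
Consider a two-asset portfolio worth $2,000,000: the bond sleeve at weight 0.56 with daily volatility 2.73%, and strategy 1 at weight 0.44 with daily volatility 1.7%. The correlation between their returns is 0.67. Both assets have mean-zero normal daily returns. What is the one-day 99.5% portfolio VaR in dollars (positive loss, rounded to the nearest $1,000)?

$108,000

σ_p² = 0.56²·2.73² + 0.44²·1.7² + 2·0.67·0.56·0.44·2.73·1.7 = 4.4291 (%²).
σ_p = √4.4291 = 2.105%.
At 99.5%, z = 2.576.
VaR = 2.576 × 2.105% = 5.422%; on $2,000,000 that is $108,440.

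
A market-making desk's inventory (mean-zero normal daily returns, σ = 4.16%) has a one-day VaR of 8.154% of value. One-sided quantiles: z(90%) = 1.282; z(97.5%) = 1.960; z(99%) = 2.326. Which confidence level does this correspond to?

97.5%

Implied z = VaR/σ = 8.154 / 4.16 = 1.960.
This matches z(97.5%) = 1.960.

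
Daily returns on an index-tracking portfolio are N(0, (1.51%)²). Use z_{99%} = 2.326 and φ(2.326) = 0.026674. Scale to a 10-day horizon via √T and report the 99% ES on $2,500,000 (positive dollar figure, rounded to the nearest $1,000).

σ_{10d} = 1.51% × √10 = 4.775%.
ES multiplier = φ(z)/(1−α) = 0.026674/0.01 = 2.667.
ES = 4.775% × 2.667 = 12.735%; on $2,500,000: $318,375.

$318,000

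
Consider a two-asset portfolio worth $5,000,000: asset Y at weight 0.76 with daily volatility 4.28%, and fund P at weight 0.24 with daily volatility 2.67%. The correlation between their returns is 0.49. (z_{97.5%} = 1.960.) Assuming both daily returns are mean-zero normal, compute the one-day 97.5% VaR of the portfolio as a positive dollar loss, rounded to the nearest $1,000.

$354,000

σ_p² = 0.76²·4.28² + 0.24²·2.67² + 2·0.49·0.76·0.24·4.28·2.67 = 13.0340 (%²).
σ_p = √13.0340 = 3.610%.
VaR = 1.960 × 3.610% = 7.076%; on $5,000,000 that is $353,800.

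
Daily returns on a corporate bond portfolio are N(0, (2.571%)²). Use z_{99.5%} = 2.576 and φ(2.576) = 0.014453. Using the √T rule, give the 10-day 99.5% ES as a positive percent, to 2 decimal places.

23.50%

σ_{10d} = 2.571% × √10 = 8.130%.
ES multiplier = φ(z)/(1−α) = 0.014453/0.005 = 2.891.
ES = 8.130% × 2.891 = 23.504%.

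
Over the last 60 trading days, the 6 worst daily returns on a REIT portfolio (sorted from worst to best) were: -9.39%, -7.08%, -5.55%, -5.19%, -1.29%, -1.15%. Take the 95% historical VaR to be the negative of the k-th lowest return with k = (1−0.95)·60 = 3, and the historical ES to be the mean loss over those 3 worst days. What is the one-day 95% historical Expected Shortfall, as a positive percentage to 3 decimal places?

The 3 worst returns sum to -22.02%.
ES = −(-22.02%) / 3 = 7.34% ≈ 7.340%.

7.340%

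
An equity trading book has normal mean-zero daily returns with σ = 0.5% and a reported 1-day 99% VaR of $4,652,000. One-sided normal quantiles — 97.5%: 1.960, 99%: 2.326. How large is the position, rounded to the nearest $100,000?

$400,000,000

VaR as a fraction of value: z·σ = 2.326 × 0.5% = 1.163%.
Position = $4,652,000 / 0.01163 = $400,000,000.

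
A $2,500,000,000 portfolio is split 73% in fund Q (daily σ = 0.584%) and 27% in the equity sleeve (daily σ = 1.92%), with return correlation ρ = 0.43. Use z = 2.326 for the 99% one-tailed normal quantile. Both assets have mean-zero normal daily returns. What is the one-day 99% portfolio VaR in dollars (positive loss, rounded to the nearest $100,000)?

σ_p² = 0.73²·0.584² + 0.27²·1.92² + 2·0.43·0.73·0.27·0.584·1.92 = 0.6406 (%²).
σ_p = √0.6406 = 0.800%.
VaR = 2.326 × 0.800% = 1.861%; on $2,500,000,000 that is $46,525,000.

$46,500,000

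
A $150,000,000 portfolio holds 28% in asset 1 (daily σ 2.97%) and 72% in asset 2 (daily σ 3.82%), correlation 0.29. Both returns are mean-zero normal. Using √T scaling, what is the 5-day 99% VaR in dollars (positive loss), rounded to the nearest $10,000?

$24,150,000

σ_p = √(0.28²·2.97² + 0.72²·3.82² + 2·0.29·0.28·0.72·2.97·3.82) = 3.096%.
σ_{5d} = 3.096% × √5 = 6.923%.
z(99%) = 2.326.
VaR = 2.326 × 6.923% = 16.103%; on $150,000,000 that is $24,154,500.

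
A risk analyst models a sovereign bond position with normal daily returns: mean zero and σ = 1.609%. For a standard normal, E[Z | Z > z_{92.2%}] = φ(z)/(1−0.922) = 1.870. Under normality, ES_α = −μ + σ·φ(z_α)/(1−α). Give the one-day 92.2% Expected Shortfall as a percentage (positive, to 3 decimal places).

3.009%

ES = 1.609% × 1.870 = 3.009%.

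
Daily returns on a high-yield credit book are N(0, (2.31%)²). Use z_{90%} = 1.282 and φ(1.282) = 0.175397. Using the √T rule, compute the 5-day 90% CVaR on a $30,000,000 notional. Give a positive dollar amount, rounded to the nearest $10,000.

σ_{5d} = 2.31% × √5 = 5.165%.
ES multiplier = φ(z)/(1−α) = 0.175397/0.1 = 1.754.
ES = 5.165% × 1.754 = 9.059%; on $30,000,000: $2,717,700.

$2,720,000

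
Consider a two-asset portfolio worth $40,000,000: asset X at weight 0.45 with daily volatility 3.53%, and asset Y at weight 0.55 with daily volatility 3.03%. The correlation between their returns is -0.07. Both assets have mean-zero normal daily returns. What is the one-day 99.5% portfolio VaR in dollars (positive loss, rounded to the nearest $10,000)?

$2,290,000

σ_p² = 0.45²·3.53² + 0.55²·3.03² + 2·-0.07·0.45·0.55·3.53·3.03 = 4.9299 (%²).
σ_p = √4.9299 = 2.220%.
At 99.5%, z = 2.576.
VaR = 2.576 × 2.220% = 5.719%; on $40,000,000 that is $2,287,600.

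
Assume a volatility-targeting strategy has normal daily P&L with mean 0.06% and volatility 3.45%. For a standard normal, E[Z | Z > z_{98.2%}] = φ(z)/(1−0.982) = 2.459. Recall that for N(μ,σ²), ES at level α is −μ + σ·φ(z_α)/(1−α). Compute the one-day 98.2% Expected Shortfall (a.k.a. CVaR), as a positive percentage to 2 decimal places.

8.42%

ES = −(0.06%) + 3.45% × 2.459 = 8.424%.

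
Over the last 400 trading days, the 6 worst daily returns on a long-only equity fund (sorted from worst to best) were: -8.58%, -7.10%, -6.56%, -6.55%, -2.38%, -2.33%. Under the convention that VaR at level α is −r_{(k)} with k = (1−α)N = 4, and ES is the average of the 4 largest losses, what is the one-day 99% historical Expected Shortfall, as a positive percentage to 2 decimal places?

The 4 worst returns sum to -28.79%.
ES = −(-28.79%) / 4 = 7.1975% ≈ 7.20%.

7.20%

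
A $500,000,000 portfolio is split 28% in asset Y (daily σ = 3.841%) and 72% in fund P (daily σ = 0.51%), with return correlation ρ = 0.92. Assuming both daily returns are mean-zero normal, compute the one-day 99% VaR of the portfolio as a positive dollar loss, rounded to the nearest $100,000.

$16,500,000

σ_p² = 0.28²·3.841² + 0.72²·0.51² + 2·0.92·0.28·0.72·3.841·0.51 = 2.0181 (%²).
σ_p = √2.0181 = 1.421%.
At 99%, z = 2.326.
VaR = 2.326 × 1.421% = 3.305%; on $500,000,000 that is $16,525,000.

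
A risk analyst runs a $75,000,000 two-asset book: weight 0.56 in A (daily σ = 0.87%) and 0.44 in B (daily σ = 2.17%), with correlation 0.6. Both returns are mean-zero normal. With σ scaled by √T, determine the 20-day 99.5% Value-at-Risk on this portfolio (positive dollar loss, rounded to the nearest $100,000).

σ_p = √(0.56²·0.87² + 0.44²·2.17² + 2·0.6·0.56·0.44·0.87·2.17) = 1.307%.
σ_{20d} = 1.307% × √20 = 5.845%.
z(99.5%) = 2.576.
VaR = 2.576 × 5.845% = 15.057%; on $75,000,000 that is $11,292,750.

$11,300,000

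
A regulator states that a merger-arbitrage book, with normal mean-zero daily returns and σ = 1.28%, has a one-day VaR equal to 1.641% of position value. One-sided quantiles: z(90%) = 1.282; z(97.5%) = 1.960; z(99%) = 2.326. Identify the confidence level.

90%

Implied z = VaR/σ = 1.641 / 1.28 = 1.282.
This matches z(90%) = 1.282.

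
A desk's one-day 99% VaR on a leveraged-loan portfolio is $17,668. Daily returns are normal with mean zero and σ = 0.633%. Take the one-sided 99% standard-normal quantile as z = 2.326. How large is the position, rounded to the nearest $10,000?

$1,200,000

VaR as a fraction of value: z·σ = 2.326 × 0.633% = 1.47236%.
Position = $17,668 / 0.0147236 = $1,199,980.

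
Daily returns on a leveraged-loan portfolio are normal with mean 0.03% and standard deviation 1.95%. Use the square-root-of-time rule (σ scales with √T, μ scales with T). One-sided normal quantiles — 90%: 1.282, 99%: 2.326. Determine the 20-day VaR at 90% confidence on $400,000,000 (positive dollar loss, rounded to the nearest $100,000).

$42,300,000

σ_{20d} = 1.95% × √20 = 8.721%; μ_{20d} = 20 × 0.03% = 0.600%.
VaR = −(0.600%) + 1.282 × 8.721% = 10.580%.
On $400,000,000: 0.10580 × $400,000,000 = $42,320,000.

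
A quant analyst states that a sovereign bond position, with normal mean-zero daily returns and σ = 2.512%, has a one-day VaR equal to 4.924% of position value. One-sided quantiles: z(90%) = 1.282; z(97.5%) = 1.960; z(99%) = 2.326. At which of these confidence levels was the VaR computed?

97.5%

Implied z = VaR/σ = 4.924 / 2.512 = 1.960.
This matches z(97.5%) = 1.960.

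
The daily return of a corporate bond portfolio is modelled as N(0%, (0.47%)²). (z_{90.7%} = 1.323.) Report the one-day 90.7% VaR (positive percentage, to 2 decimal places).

0.62%

VaR = z·σ = 1.323 × 0.47% = 0.622%.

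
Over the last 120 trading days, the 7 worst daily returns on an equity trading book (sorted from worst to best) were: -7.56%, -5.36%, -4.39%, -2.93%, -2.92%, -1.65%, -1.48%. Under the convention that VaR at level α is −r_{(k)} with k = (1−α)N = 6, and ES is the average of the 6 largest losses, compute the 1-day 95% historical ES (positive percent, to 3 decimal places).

4.135%

The 6 worst returns sum to -24.81%.
ES = −(-24.81%) / 6 = 4.135%.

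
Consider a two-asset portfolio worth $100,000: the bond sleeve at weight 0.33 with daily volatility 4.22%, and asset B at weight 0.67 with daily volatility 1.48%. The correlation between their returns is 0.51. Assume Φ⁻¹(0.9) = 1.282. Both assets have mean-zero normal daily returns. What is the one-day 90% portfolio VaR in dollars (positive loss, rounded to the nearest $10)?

$2,670

σ_p² = 0.33²·4.22² + 0.67²·1.48² + 2·0.51·0.33·0.67·4.22·1.48 = 4.3311 (%²).
σ_p = √4.3311 = 2.081%.
VaR = 1.282 × 2.081% = 2.668%; on $100,000 that is $2,668.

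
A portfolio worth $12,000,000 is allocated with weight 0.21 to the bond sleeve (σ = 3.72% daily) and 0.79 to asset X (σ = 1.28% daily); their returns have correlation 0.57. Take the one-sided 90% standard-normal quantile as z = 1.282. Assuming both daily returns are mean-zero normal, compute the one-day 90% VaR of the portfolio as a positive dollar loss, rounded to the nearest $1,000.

σ_p² = 0.21²·3.72² + 0.79²·1.28² + 2·0.57·0.21·0.79·3.72·1.28 = 2.5333 (%²).
σ_p = √2.5333 = 1.592%.
VaR = 1.282 × 1.592% = 2.041%; on $12,000,000 that is $244,920.

$245,000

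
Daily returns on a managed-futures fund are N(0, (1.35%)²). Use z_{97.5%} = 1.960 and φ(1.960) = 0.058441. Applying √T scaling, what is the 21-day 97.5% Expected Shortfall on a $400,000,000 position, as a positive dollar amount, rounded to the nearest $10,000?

σ_{21d} = 1.35% × √21 = 6.186%.
ES multiplier = φ(z)/(1−α) = 0.058441/0.025 = 2.338.
ES = 6.186% × 2.338 = 14.463%; on $400,000,000: $57,852,000.

$57,850,000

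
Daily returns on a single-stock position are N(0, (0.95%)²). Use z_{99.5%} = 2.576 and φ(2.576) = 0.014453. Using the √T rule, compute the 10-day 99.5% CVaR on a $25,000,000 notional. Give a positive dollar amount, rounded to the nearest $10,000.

σ_{10d} = 0.95% × √10 = 3.004%.
ES multiplier = φ(z)/(1−α) = 0.014453/0.005 = 2.891.
ES = 3.004% × 2.891 = 8.685%; on $25,000,000: $2,171,250.

$2,170,000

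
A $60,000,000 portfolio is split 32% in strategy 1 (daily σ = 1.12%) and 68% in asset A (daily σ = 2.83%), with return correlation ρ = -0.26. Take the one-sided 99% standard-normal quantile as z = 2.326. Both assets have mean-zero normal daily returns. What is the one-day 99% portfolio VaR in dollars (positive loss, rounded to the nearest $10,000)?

σ_p² = 0.32²·1.12² + 0.68²·2.83² + 2·-0.26·0.32·0.68·1.12·2.83 = 3.4731 (%²).
σ_p = √3.4731 = 1.864%.
VaR = 2.326 × 1.864% = 4.336%; on $60,000,000 that is $2,601,600.

$2,600,000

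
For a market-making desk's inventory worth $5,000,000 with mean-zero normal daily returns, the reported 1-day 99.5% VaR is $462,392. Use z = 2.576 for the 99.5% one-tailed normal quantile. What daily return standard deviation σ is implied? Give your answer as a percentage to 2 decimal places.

VaR as a fraction: $462,392 / $5,000,000 = 9.248%.
σ = VaR / z = 9.248% / 2.576 = 3.590%.

3.59%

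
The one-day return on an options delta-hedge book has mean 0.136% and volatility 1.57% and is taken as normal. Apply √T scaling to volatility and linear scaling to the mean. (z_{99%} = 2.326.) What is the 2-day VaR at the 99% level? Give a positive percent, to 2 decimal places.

σ_{2d} = 1.57% × √2 = 2.220%; μ_{2d} = 2 × 0.136% = 0.272%.
VaR = −(0.272%) + 2.326 × 2.220% = 4.892%.

4.89%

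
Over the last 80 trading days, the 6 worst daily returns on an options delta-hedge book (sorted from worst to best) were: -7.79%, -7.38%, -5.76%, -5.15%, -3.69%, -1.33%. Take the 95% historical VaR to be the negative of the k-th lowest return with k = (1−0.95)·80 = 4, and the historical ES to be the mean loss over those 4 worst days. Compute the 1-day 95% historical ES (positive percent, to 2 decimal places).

6.52%

The 4 worst returns sum to -26.08%.
ES = −(-26.08%) / 4 = 6.52%.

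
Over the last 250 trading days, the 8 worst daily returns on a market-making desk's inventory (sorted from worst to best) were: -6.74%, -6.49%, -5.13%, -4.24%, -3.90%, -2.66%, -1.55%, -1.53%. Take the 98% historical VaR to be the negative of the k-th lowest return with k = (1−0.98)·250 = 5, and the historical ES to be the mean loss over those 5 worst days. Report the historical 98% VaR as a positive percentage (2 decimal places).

3.90%

k = 5; the 5th lowest return is -3.90%, so VaR = 3.90%.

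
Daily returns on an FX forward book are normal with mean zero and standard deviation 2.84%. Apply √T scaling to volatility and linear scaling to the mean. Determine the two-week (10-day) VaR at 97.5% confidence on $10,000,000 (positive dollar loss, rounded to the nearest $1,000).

At 97.5%, z = 1.960.
σ_{10d} = 2.84% × √10 = 8.981%.
VaR = 1.960 × 8.981% = 17.603%.
On $10,000,000: 0.17603 × $10,000,000 = $1,760,300.

$1,760,000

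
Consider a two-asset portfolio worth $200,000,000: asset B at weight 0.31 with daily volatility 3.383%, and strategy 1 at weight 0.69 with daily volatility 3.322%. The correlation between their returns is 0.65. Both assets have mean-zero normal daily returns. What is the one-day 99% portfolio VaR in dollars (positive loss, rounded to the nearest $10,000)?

σ_p² = 0.31²·3.383² + 0.69²·3.322² + 2·0.65·0.31·0.69·3.383·3.322 = 9.4790 (%²).
σ_p = √9.4790 = 3.079%.
At 99%, z = 2.326.
VaR = 2.326 × 3.079% = 7.162%; on $200,000,000 that is $14,324,000.

$14,320,000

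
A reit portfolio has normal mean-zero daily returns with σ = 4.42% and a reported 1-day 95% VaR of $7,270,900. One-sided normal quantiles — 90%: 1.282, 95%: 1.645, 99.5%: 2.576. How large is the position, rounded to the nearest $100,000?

VaR as a fraction of value: z·σ = 1.645 × 4.42% = 7.2709%.
Position = $7,270,900 / 0.072709 = $100,000,000.

$100,000,000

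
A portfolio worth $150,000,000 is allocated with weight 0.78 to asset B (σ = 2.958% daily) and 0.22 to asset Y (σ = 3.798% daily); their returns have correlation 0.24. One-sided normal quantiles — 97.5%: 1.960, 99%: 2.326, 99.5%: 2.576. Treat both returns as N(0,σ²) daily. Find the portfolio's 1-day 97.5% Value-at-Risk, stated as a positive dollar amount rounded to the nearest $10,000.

$7,750,000

σ_p² = 0.78²·2.958² + 0.22²·3.798² + 2·0.24·0.78·0.22·2.958·3.798 = 6.9469 (%²).
σ_p = √6.9469 = 2.636%.
VaR = 1.960 × 2.636% = 5.167%; on $150,000,000 that is $7,750,500.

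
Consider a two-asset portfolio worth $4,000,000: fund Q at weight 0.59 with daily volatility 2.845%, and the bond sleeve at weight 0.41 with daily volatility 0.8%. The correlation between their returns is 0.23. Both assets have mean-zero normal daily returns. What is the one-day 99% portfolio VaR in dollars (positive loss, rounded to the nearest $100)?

σ_p² = 0.59²·2.845² + 0.41²·0.8² + 2·0.23·0.59·0.41·2.845·0.8 = 3.1784 (%²).
σ_p = √3.1784 = 1.783%.
At 99%, z = 2.326.
VaR = 2.326 × 1.783% = 4.147%; on $4,000,000 that is $165,880.

$165,900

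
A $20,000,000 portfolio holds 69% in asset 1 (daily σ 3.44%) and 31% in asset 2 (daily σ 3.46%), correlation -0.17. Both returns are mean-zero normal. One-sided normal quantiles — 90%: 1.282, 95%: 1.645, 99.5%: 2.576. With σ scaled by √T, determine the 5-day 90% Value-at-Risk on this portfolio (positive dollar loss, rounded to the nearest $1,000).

$1,395,000

σ_p = √(0.69²·3.44² + 0.31²·3.46² + 2·-0.17·0.69·0.31·3.44·3.46) = 2.433%.
σ_{5d} = 2.433% × √5 = 5.440%.
VaR = 1.282 × 5.440% = 6.974%; on $20,000,000 that is $1,394,800.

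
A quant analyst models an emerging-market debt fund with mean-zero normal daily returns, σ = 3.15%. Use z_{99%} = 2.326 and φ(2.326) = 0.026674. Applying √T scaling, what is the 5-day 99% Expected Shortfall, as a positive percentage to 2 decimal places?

σ_{5d} = 3.15% × √5 = 7.044%.
ES multiplier = φ(z)/(1−α) = 0.026674/0.01 = 2.667.
ES = 7.044% × 2.667 = 18.786%.

18.79%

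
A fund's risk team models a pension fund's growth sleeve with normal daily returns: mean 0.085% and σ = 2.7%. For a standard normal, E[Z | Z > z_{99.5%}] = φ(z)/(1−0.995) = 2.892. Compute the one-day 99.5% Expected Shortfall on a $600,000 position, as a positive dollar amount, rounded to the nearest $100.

$46,300

ES = −(0.085%) + 2.7% × 2.892 = 7.723%.
On $600,000: 0.07723 × $600,000 = $46,338.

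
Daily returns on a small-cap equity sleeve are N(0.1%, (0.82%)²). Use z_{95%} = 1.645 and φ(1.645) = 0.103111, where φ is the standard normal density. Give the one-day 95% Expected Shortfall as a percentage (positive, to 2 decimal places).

1.59%

Tail multiplier: φ(z)/(1−α) = 0.103111 / 0.05 = 2.062.
ES = −(0.1%) + 0.82% × 2.062 = 1.591%.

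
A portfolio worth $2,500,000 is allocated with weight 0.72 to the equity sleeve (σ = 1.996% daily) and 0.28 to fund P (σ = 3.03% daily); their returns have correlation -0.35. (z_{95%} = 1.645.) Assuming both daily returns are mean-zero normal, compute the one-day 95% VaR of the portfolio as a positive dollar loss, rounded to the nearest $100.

σ_p² = 0.72²·1.996² + 0.28²·3.03² + 2·-0.35·0.72·0.28·1.996·3.03 = 1.9316 (%²).
σ_p = √1.9316 = 1.390%.
VaR = 1.645 × 1.390% = 2.287%; on $2,500,000 that is $57,175.

$57,200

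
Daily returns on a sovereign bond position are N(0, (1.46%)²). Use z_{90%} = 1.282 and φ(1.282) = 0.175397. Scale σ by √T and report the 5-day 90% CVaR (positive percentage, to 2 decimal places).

σ_{5d} = 1.46% × √5 = 3.265%.
ES multiplier = φ(z)/(1−α) = 0.175397/0.1 = 1.754.
ES = 3.265% × 1.754 = 5.727%.

5.73%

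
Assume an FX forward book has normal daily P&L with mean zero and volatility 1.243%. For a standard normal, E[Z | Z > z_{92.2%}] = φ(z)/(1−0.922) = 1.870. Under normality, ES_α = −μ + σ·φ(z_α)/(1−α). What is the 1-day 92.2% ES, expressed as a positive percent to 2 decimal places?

ES = 1.243% × 1.870 = 2.324%.

2.32%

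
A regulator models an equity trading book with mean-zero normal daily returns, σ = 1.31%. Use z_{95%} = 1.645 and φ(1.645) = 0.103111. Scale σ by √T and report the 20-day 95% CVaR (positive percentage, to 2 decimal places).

12.08%

σ_{20d} = 1.31% × √20 = 5.858%.
ES multiplier = φ(z)/(1−α) = 0.103111/0.05 = 2.062.
ES = 5.858% × 2.062 = 12.079%.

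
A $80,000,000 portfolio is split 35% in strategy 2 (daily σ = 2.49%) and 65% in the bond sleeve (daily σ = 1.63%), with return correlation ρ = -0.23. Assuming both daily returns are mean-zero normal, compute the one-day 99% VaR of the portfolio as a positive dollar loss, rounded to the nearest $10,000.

$2,250,000

σ_p² = 0.35²·2.49² + 0.65²·1.63² + 2·-0.23·0.35·0.65·2.49·1.63 = 1.4573 (%²).
σ_p = √1.4573 = 1.207%.
At 99%, z = 2.326.
VaR = 2.326 × 1.207% = 2.807%; on $80,000,000 that is $2,245,600.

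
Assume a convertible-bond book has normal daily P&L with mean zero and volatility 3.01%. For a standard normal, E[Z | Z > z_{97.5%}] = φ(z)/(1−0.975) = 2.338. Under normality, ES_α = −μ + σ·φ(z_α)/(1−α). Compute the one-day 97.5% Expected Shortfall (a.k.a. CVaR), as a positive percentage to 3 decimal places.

7.037%

ES = 3.01% × 2.338 = 7.037%.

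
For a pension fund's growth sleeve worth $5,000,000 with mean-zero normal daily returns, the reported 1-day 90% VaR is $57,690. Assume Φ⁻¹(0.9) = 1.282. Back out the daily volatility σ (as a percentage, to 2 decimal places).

0.90%

VaR as a fraction: $57,690 / $5,000,000 = 1.154%.
σ = VaR / z = 1.154% / 1.282 = 0.900%.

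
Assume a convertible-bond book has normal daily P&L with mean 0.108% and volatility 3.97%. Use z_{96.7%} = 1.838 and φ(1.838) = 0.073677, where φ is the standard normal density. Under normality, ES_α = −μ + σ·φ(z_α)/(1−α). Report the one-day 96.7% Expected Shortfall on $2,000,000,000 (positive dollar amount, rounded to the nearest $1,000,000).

$175,000,000

Tail multiplier: φ(z)/(1−α) = 0.073677 / 0.033 = 2.233.
ES = −(0.108%) + 3.97% × 2.233 = 8.757%.
On $2,000,000,000: 0.08757 × $2,000,000,000 = $175,140,000.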